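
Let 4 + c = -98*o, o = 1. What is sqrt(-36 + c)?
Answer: I*sqrt(138) ≈ 11.747*I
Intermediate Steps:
c = -102 (c = -4 - 98*1 = -4 - 98 = -102)
sqrt(-36 + c) = sqrt(-36 - 102) = sqrt(-138) = I*sqrt(138)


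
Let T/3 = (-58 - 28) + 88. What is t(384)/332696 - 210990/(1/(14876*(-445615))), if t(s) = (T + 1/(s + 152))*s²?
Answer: 3897088229436605917368/2786329 ≈ 1.3986e+15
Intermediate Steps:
T = 6 (T = 3*((-58 - 28) + 88) = 3*(-86 + 88) = 3*2 = 6)
t(s) = s²*(6 + 1/(152 + s)) (t(s) = (6 + 1/(s + 152))*s² = (6 + 1/(152 + s))*s² = s²*(6 + 1/(152 + s)))
t(384)/332696 - 210990/(1/(14876*(-445615))) = (384²*(913 + 6*384)/(152 + 384))/332696 - 210990/(1/(14876*(-445615))) = (147456*(913 + 2304)/536)*(1/332696) - 210990/((1/14876)*(-1/445615)) = (147456*(1/536)*3217)*(1/332696) - 210990/(-1/6628968740) = (59295744/67)*(1/332696) - 210990*(-6628968740) = 7411968/2786329 + 1398646114452600 = 3897088229436605917368/2786329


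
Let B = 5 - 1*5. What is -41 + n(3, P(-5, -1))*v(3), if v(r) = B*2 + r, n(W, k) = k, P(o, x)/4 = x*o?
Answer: 19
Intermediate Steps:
B = 0 (B = 5 - 5 = 0)
P(o, x) = 4*o*x (P(o, x) = 4*(x*o) = 4*(o*x) = 4*o*x)
v(r) = r (v(r) = 0*2 + r = 0 + r = r)
-41 + n(3, P(-5, -1))*v(3) = -41 + (4*(-5)*(-1))*3 = -41 + 20*3 = -41 + 60 = 19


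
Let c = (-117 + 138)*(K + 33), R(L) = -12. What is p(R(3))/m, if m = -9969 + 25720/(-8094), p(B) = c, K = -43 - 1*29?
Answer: 3314493/40357403 ≈ 0.082129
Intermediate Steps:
K = -72 (K = -43 - 29 = -72)
c = -819 (c = (-117 + 138)*(-72 + 33) = 21*(-39) = -819)
p(B) = -819
m = -40357403/4047 (m = -9969 + 25720*(-1/8094) = -9969 - 12860/4047 = -40357403/4047 ≈ -9972.2)
p(R(3))/m = -819/(-40357403/4047) = -819*(-4047/40357403) = 3314493/40357403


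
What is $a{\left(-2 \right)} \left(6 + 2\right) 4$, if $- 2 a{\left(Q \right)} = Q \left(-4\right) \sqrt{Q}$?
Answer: $- 128 i \sqrt{2} \approx - 181.02 i$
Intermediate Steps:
$a{\left(Q \right)} = 2 Q^{\frac{3}{2}}$ ($a{\left(Q \right)} = - \frac{Q \left(-4\right) \sqrt{Q}}{2} = - \frac{- 4 Q \sqrt{Q}}{2} = - \frac{\left(-4\right) Q^{\frac{3}{2}}}{2} = 2 Q^{\frac{3}{2}}$)
$a{\left(-2 \right)} \left(6 + 2\right) 4 = 2 \left(-2\right)^{\frac{3}{2}} \left(6 + 2\right) 4 = 2 \left(- 2 i \sqrt{2}\right) 8 \cdot 4 = - 4 i \sqrt{2} \cdot 32 = - 128 i \sqrt{2}$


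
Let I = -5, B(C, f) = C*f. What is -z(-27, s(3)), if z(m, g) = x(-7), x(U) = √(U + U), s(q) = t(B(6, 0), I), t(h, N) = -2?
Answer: -I*√14 ≈ -3.7417*I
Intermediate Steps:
s(q) = -2
x(U) = √2*√U (x(U) = √(2*U) = √2*√U)
z(m, g) = I*√14 (z(m, g) = √2*√(-7) = √2*(I*√7) = I*√14)
-z(-27, s(3)) = -I*√14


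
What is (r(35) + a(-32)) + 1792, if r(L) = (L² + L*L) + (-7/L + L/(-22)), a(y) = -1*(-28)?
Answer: 469503/110 ≈ 4268.2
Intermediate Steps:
a(y) = 28
r(L) = -7/L + 2*L² - L/22 (r(L) = (L² + L²) + (-7/L + L*(-1/22)) = 2*L² + (-7/L - L/22) = -7/L + 2*L² - L/22)
(r(35) + a(-32)) + 1792 = ((-7/35 + 2*35² - 1/22*35) + 28) + 1792 = ((-7*1/35 + 2*1225 - 35/22) + 28) + 1792 = ((-⅕ + 2450 - 35/22) + 28) + 1792 = (269303/110 + 28) + 1792 = 272383/110 + 1792 = 469503/110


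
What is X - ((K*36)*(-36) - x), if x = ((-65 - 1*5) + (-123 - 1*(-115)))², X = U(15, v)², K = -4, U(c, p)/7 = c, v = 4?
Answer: 11925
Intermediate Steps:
U(c, p) = 7*c
X = 11025 (X = (7*15)² = 105² = 11025)
x = 6084 (x = ((-65 - 5) + (-123 + 115))² = (-70 - 8)² = (-78)² = 6084)
X - ((K*36)*(-36) - x) = 11025 - (-4*36*(-36) - 1*6084) = 11025 - (-144*(-36) - 6084) = 11025 - (5184 - 6084) = 11025 - 1*(-900) = 11025 + 900 = 11925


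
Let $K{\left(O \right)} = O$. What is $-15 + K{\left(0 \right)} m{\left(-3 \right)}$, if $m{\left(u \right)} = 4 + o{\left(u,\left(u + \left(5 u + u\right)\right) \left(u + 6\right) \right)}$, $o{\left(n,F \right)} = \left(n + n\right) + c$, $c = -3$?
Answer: $-15$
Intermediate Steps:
$o{\left(n,F \right)} = -3 + 2 n$ ($o{\left(n,F \right)} = \left(n + n\right) - 3 = 2 n - 3 = -3 + 2 n$)
$m{\left(u \right)} = 1 + 2 u$ ($m{\left(u \right)} = 4 + \left(-3 + 2 u\right) = 1 + 2 u$)
$-15 + K{\left(0 \right)} m{\left(-3 \right)} = -15 + 0 \left(1 + 2 \left(-3\right)\right) = -15 + 0 \left(1 - 6\right) = -15 + 0 \left(-5\right) = -15 + 0 = -15$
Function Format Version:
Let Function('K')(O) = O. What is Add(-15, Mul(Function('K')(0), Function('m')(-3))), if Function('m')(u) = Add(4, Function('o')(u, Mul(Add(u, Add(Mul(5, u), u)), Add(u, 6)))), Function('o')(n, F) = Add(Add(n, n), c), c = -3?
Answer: -15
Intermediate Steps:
Function('o')(n, F) = Add(-3, Mul(2, n)) (Function('o')(n, F) = Add(Add(n, n), -3) = Add(Mul(2, n), -3) = Add(-3, Mul(2, n)))
Function('m')(u) = Add(1, Mul(2, u)) (Function('m')(u) = Add(4, Add(-3, Mul(2, u))) = Add(1, Mul(2, u)))
Add(-15, Mul(Function('K')(0), Function('m')(-3))) = Add(-15, Mul(0, Add(1, Mul(2, -3)))) = Add(-15, Mul(0, Add(1, -6))) = Add(-15, Mul(0, -5)) = Add(-15, 0) = -15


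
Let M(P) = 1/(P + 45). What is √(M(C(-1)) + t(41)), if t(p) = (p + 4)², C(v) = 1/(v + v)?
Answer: √16040203/89 ≈ 45.000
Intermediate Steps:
C(v) = 1/(2*v)
t(p) = (4 + p)²
M(P) = 1/(45 + P)
√(M(C(-1)) + t(41)) = √(1/(45 + (½)/(-1)) + (4 + 41)²) = √(1/(45 + (½)*(-1)) + 45²) = √(1/(45 - ½) + 2025) = √(1/(89/2) + 2025) = √(2/89 + 2025) = √(180227/89) = √16040203/89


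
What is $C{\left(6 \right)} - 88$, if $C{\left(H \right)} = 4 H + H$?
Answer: $-58$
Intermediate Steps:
$C{\left(H \right)} = 5 H$
$C{\left(6 \right)} - 88 = 5 \cdot 6 - 88 = 30 - 88 = -58$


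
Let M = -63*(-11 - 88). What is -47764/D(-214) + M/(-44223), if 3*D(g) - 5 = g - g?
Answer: -2112277767/73705 ≈ -28659.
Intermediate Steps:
D(g) = 5/3 (D(g) = 5/3 + (g - g)/3 = 5/3 + (⅓)*0 = 5/3 + 0 = 5/3)
M = 6237 (M = -63*(-99) = 6237)
-47764/D(-214) + M/(-44223) = -47764/5/3 + 6237/(-44223) = -47764*⅗ + 6237*(-1/44223) = -143292/5 - 2079/14741 = -2112277767/73705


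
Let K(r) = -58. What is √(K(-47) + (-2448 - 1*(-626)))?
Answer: 2*I*√470 ≈ 43.359*I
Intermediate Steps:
√(K(-47) + (-2448 - 1*(-626))) = √(-58 + (-2448 - 1*(-626))) = √(-58 + (-2448 + 626)) = √(-58 - 1822) = √(-1880) = 2*I*√470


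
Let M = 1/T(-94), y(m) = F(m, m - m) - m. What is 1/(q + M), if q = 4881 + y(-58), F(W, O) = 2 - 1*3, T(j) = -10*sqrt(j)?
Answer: 46417200/229208133601 - 10*I*sqrt(94)/229208133601 ≈ 0.00020251 - 4.2299e-10*I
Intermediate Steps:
F(W, O) = -1 (F(W, O) = 2 - 3 = -1)
y(m) = -1 - m
M = I*sqrt(94)/940 (M = 1/(-10*I*sqrt(94)) = I*sqrt(94)/940 ≈ 0.010314*I)
q = 4938 (q = 4881 + (-1 - 1*(-58)) = 4881 + (-1 + 58) = 4881 + 57 = 4938)
1/(q + M) = 1/(4938 + I*sqrt(94)/940)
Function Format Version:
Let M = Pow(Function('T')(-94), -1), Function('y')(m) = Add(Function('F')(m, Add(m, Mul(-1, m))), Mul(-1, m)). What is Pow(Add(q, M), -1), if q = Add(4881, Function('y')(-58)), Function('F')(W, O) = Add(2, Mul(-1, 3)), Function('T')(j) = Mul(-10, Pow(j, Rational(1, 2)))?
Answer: Add(Rational(46417200, 229208133601), Mul(Rational(-10, 229208133601), I, Pow(94, Rational(1, 2)))) ≈ Add(0.00020251, Mul(-4.2299e-10, I))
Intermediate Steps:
Function('F')(W, O) = -1 (Function('F')(W, O) = Add(2, -3) = -1)
Function('y')(m) = Add(-1, Mul(-1, m))
M = Mul(Rational(1, 940), I, Pow(94, Rational(1, 2))) (M = Pow(Mul(-10, Pow(-94, Rational(1, 2))), -1) = Pow(Mul(-10, Mul(I, Pow(94, Rational(1, 2)))), -1) = Pow(Mul(-10, I, Pow(94, Rational(1, 2))), -1) = Mul(Rational(1, 940), I, Pow(94, Rational(1, 2))) ≈ Mul(0.010314, I))
q = 4938 (q = Add(4881, Add(-1, Mul(-1, -58))) = Add(4881, Add(-1, 58)) = Add(4881, 57) = 4938)
Pow(Add(q, M), -1) = Pow(Add(4938, Mul(Rational(1, 940), I, Pow(94, Rational(1, 2)))), -1)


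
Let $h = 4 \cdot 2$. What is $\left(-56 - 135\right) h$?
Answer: $-1528$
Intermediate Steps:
$h = 8$
$\left(-56 - 135\right) h = \left(-56 - 135\right) 8 = \left(-191\right) 8 = -1528$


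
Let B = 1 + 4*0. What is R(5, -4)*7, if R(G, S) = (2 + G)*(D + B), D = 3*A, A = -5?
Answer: -686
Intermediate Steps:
B = 1 (B = 1 + 0 = 1)
D = -15 (D = 3*(-5) = -15)
R(G, S) = -28 - 14*G (R(G, S) = (2 + G)*(-15 + 1) = (2 + G)*(-14) = -28 - 14*G)
R(5, -4)*7 = (-28 - 14*5)*7 = (-28 - 70)*7 = -98*7 = -686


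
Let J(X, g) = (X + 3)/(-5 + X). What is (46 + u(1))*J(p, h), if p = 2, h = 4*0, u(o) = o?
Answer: -235/3 ≈ -78.333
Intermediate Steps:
h = 0
J(X, g) = (3 + X)/(-5 + X)
(46 + u(1))*J(p, h) = (46 + 1)*((3 + 2)/(-5 + 2)) = 47*(5/(-3)) = 47*(-1/3*5) = 47*(-5/3) = -235/3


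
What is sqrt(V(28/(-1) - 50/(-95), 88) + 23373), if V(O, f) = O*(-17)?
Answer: 3*sqrt(956251)/19 ≈ 154.40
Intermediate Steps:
V(O, f) = -17*O
sqrt(V(28/(-1) - 50/(-95), 88) + 23373) = sqrt(-17*(28/(-1) - 50/(-95)) + 23373) = sqrt(-17*(28*(-1) - 50*(-1/95)) + 23373) = sqrt(-17*(-28 + 10/19) + 23373) = sqrt(-17*(-522/19) + 23373) = sqrt(8874/19 + 23373) = sqrt(452961/19) = 3*sqrt(956251)/19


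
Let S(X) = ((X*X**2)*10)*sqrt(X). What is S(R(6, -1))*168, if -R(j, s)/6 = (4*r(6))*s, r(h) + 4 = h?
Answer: 743178240*sqrt(3) ≈ 1.2872e+9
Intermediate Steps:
r(h) = -4 + h
R(j, s) = -48*s (R(j, s) = -6*4*(-4 + 6)*s = -6*4*2*s = -48*s)
S(X) = 10*X**(7/2) (S(X) = (X**3*10)*sqrt(X) = (10*X**3)*sqrt(X) = 10*X**(7/2))
S(R(6, -1))*168 = (10*(-48*(-1))**(7/2))*168 = (10*48**(7/2))*168 = (10*(442368*sqrt(3)))*168 = (4423680*sqrt(3))*168 = 743178240*sqrt(3)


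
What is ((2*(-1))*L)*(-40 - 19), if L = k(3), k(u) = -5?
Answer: -590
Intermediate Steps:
L = -5
((2*(-1))*L)*(-40 - 19) = ((2*(-1))*(-5))*(-40 - 19) = -2*(-5)*(-59) = 10*(-59) = -590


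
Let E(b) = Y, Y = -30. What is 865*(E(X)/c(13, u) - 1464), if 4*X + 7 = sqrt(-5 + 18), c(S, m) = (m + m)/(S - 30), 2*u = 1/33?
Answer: 13291590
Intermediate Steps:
u = 1/66 (u = (1/2)/33 = (1/2)*(1/33) = 1/66 ≈ 0.015152)
c(S, m) = 2*m/(-30 + S) (c(S, m) = (2*m)/(-30 + S) = 2*m/(-30 + S))
X = -7/4 + sqrt(13)/4 (X = -7/4 + sqrt(-5 + 18)/4 = -7/4 + sqrt(13)/4 ≈ -0.84861)
E(b) = -30
865*(E(X)/c(13, u) - 1464) = 865*(-30/(2*(1/66)/(-30 + 13)) - 1464) = 865*(-30/(2*(1/66)/(-17)) - 1464) = 865*(-30/(2*(1/66)*(-1/17)) - 1464) = 865*(-30/(-1/561) - 1464) = 865*(-30*(-561) - 1464) = 865*(16830 - 1464) = 865*15366 = 13291590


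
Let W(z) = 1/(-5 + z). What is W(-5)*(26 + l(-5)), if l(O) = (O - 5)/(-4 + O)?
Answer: -122/45 ≈ -2.7111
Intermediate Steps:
l(O) = (-5 + O)/(-4 + O)
W(-5)*(26 + l(-5)) = (26 + (-5 - 5)/(-4 - 5))/(-5 - 5) = (26 - 10/(-9))/(-10) = -(26 - ⅑*(-10))/10 = -(26 + 10/9)/10 = -⅒*244/9 = -122/45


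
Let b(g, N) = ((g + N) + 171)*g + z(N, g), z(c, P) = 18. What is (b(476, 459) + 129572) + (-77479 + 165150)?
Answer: 743717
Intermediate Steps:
b(g, N) = 18 + g*(171 + N + g) (b(g, N) = ((g + N) + 171)*g + 18 = ((N + g) + 171)*g + 18 = (171 + N + g)*g + 18 = g*(171 + N + g) + 18 = 18 + g*(171 + N + g))
(b(476, 459) + 129572) + (-77479 + 165150) = ((18 + 476**2 + 171*476 + 459*476) + 129572) + (-77479 + 165150) = ((18 + 226576 + 81396 + 218484) + 129572) + 87671 = (526474 + 129572) + 87671 = 656046 + 87671 = 743717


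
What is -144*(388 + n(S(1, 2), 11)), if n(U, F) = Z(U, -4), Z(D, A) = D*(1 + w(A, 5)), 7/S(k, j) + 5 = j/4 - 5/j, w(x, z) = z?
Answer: -55008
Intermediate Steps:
S(k, j) = 7/(-5 - 5/j + j/4) (S(k, j) = 7/(-5 + (j/4 - 5/j)) = 7/(-5 + (-5/j + j/4)) = 7/(-5 - 5/j + j/4))
Z(D, A) = 6*D (Z(D, A) = D*(1 + 5) = D*6 = 6*D)
n(U, F) = 6*U
-144*(388 + n(S(1, 2), 11)) = -144*(388 + 6*(28*2/(-20 + 2**2 - 20*2))) = -144*(388 + 6*(28*2/(-20 + 4 - 40))) = -144*(388 + 6*(28*2/(-56))) = -144*(388 + 6*(28*2*(-1/56))) = -144*(388 + 6*(-1)) = -144*(388 - 6) = -144*382 = -55008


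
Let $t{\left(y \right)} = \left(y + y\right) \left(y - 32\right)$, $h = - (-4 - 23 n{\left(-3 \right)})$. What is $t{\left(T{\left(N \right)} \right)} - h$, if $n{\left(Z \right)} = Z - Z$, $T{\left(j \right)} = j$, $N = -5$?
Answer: $366$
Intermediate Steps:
$n{\left(Z \right)} = 0$
$h = 4$ ($h = - (-4 - 0) = - (-4 + 0) = \left(-1\right) \left(-4\right) = 4$)
$t{\left(y \right)} = 2 y \left(-32 + y\right)$
$t{\left(T{\left(N \right)} \right)} - h = 2 \left(-5\right) \left(-32 - 5\right) - 4 = 2 \left(-5\right) \left(-37\right) - 4 = 370 - 4 = 366$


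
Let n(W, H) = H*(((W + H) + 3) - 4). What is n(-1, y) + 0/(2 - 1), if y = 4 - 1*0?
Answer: 8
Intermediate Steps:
y = 4 (y = 4 + 0 = 4)
n(W, H) = H*(-1 + H + W) (n(W, H) = H*(((H + W) + 3) - 4) = H*((3 + H + W) - 4) = H*(-1 + H + W))
n(-1, y) + 0/(2 - 1) = 4*(-1 + 4 - 1) + 0/(2 - 1) = 4*2 + 0/1 = 8 + 0*1 = 8 + 0 = 8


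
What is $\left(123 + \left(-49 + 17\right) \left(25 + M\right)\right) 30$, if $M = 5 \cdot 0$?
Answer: $-20310$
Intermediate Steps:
$M = 0$
$\left(123 + \left(-49 + 17\right) \left(25 + M\right)\right) 30 = \left(123 + \left(-49 + 17\right) \left(25 + 0\right)\right) 30 = \left(123 - 800\right) 30 = \left(-677\right) 30 = -20310$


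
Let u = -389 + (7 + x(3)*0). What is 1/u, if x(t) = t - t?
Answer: -1/382 ≈ -0.0026178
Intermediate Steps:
x(t) = 0
u = -382 (u = -389 + (7 + 0*0) = -389 + (7 + 0) = -389 + 7 = -382)
1/u = 1/(-382) = -1/382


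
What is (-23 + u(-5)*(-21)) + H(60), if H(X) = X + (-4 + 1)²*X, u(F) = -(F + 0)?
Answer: 472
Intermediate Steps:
u(F) = -F
H(X) = 10*X (H(X) = X + (-3)²*X = X + 9*X = 10*X)
(-23 + u(-5)*(-21)) + H(60) = (-23 - 1*(-5)*(-21)) + 10*60 = (-23 + 5*(-21)) + 600 = (-23 - 105) + 600 = -128 + 600 = 472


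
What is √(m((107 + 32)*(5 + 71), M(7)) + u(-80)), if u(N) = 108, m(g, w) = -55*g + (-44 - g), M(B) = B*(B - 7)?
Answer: 4*I*√36970 ≈ 769.1*I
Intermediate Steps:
M(B) = B*(-7 + B)
m(g, w) = -44 - 56*g
√(m((107 + 32)*(5 + 71), M(7)) + u(-80)) = √((-44 - 56*(107 + 32)*(5 + 71)) + 108) = √((-44 - 7784*76) + 108) = √((-44 - 56*10564) + 108) = √((-44 - 591584) + 108) = √(-591628 + 108) = √(-591520) = 4*I*√36970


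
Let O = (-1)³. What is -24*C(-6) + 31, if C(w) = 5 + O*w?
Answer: -233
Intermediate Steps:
O = -1
C(w) = 5 - w
-24*C(-6) + 31 = -24*(5 - 1*(-6)) + 31 = -24*(5 + 6) + 31 = -24*11 + 31 = -264 + 31 = -233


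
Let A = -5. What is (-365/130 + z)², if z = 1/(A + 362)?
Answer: 677821225/86155524 ≈ 7.8674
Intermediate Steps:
z = 1/357 (z = 1/(-5 + 362) = 1/357 ≈ 0.0028011)
(-365/130 + z)² = (-365/130 + 1/357)² = (-365*1/130 + 1/357)² = (-73/26 + 1/357)² = (-26035/9282)² = 677821225/86155524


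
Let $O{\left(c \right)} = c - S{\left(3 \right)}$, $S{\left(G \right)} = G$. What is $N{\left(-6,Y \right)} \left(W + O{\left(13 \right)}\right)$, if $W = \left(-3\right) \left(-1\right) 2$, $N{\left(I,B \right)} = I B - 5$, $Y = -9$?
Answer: $784$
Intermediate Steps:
$N{\left(I,B \right)} = -5 + B I$ ($N{\left(I,B \right)} = B I - 5 = -5 + B I$)
$O{\left(c \right)} = -3 + c$ ($O{\left(c \right)} = c - 3 = -3 + c$)
$W = 6$ ($W = 3 \cdot 2 = 6$)
$N{\left(-6,Y \right)} \left(W + O{\left(13 \right)}\right) = \left(-5 - -54\right) \left(6 + \left(-3 + 13\right)\right) = \left(-5 + 54\right) \left(6 + 10\right) = 49 \cdot 16 = 784$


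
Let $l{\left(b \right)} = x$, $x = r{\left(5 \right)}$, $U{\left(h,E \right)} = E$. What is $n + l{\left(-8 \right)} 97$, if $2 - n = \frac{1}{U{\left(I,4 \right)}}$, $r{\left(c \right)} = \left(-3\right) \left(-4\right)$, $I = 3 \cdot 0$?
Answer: $\frac{4663}{4} \approx 1165.8$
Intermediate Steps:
$I = 0$
$r{\left(c \right)} = 12$
$x = 12$
$l{\left(b \right)} = 12$
$n = \frac{7}{4}$ ($n = 2 - \frac{1}{4} = \frac{7}{4} \approx 1.75$)
$n + l{\left(-8 \right)} 97 = \frac{7}{4} + 12 \cdot 97 = \frac{7}{4} + 1164 = \frac{4663}{4}$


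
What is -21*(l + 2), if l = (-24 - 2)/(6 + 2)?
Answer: 105/4 ≈ 26.250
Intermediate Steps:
l = -13/4 (l = -26/8 = -26*⅛ = -13/4 ≈ -3.2500)
-21*(l + 2) = -21*(-13/4 + 2) = -21*(-5/4) = 105/4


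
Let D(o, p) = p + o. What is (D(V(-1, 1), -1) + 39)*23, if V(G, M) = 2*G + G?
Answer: 805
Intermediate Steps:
V(G, M) = 3*G
D(o, p) = o + p
(D(V(-1, 1), -1) + 39)*23 = ((3*(-1) - 1) + 39)*23 = ((-3 - 1) + 39)*23 = (-4 + 39)*23 = 35*23 = 805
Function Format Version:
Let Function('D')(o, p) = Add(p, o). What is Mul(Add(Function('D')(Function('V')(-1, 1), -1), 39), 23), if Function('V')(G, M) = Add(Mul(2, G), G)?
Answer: 805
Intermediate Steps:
Function('V')(G, M) = Mul(3, G)
Function('D')(o, p) = Add(o, p)
Mul(Add(Function('D')(Function('V')(-1, 1), -1), 39), 23) = Mul(Add(Add(Mul(3, -1), -1), 39), 23) = Mul(Add(Add(-3, -1), 39), 23) = Mul(Add(-4, 39), 23) = Mul(35, 23) = 805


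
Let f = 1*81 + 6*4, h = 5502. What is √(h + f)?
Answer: 3*√623 ≈ 74.880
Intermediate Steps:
f = 105 (f = 81 + 24 = 105)
√(h + f) = √(5502 + 105) = √5607 = 3*√623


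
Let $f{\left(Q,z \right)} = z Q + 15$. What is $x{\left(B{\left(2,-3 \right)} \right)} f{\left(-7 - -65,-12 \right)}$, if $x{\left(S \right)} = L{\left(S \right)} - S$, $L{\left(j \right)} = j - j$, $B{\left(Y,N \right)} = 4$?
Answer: $2724$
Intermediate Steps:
$f{\left(Q,z \right)} = 15 + Q z$ ($f{\left(Q,z \right)} = Q z + 15 = 15 + Q z$)
$L{\left(j \right)} = 0$
$x{\left(S \right)} = - S$ ($x{\left(S \right)} = 0 - S = - S$)
$x{\left(B{\left(2,-3 \right)} \right)} f{\left(-7 - -65,-12 \right)} = \left(-1\right) 4 \left(15 + \left(-7 - -65\right) \left(-12\right)\right) = - 4 \left(15 + \left(-7 + 65\right) \left(-12\right)\right) = - 4 \left(15 + 58 \left(-12\right)\right) = - 4 \left(15 - 696\right) = \left(-4\right) \left(-681\right) = 2724$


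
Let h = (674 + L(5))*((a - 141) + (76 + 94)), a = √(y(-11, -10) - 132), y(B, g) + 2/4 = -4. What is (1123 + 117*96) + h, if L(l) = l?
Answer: 32046 + 679*I*√546/2 ≈ 32046.0 + 7933.0*I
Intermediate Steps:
y(B, g) = -9/2 (y(B, g) = -½ - 4 = -9/2)
a = I*√546/2 (a = √(-9/2 - 132) = √(-273/2) = I*√546/2 ≈ 11.683*I)
h = 19691 + 679*I*√546/2 (h = (674 + 5)*((I*√546/2 - 141) + (76 + 94)) = 679*((-141 + I*√546/2) + 170) = 679*(29 + I*√546/2) = 19691 + 679*I*√546/2 ≈ 19691.0 + 7933.0*I)
(1123 + 117*96) + h = (1123 + 117*96) + (19691 + 679*I*√546/2) = (1123 + 11232) + (19691 + 679*I*√546/2) = 12355 + (19691 + 679*I*√546/2) = 32046 + 679*I*√546/2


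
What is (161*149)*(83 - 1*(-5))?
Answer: 2111032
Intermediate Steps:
(161*149)*(83 - 1*(-5)) = 23989*(83 + 5) = 23989*88 = 2111032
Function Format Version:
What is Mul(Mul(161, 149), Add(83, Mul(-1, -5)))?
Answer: 2111032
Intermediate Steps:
Mul(Mul(161, 149), Add(83, Mul(-1, -5))) = Mul(23989, Add(83, 5)) = Mul(23989, 88) = 2111032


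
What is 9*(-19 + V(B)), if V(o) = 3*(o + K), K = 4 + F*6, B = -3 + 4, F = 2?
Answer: 288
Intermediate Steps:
B = 1
K = 16 (K = 4 + 2*6 = 4 + 12 = 16)
V(o) = 48 + 3*o (V(o) = 3*(o + 16) = 3*(16 + o) = 48 + 3*o)
9*(-19 + V(B)) = 9*(-19 + (48 + 3*1)) = 9*(-19 + (48 + 3)) = 9*(-19 + 51) = 9*32 = 288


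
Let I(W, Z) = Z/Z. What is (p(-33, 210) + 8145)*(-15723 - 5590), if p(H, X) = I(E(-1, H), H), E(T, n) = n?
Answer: -173615698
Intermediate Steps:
I(W, Z) = 1
p(H, X) = 1
(p(-33, 210) + 8145)*(-15723 - 5590) = (1 + 8145)*(-15723 - 5590) = 8146*(-21313) = -173615698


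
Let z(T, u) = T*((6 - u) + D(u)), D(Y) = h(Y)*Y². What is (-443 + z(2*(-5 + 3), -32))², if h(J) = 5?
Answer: 444155625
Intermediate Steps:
D(Y) = 5*Y²
z(T, u) = T*(6 - u + 5*u²) (z(T, u) = T*((6 - u) + 5*u²) = T*(6 - u + 5*u²))
(-443 + z(2*(-5 + 3), -32))² = (-443 + (2*(-5 + 3))*(6 - 1*(-32) + 5*(-32)²))² = (-443 + (2*(-2))*(6 + 32 + 5*1024))² = (-443 - 4*(6 + 32 + 5120))² = (-443 - 4*5158)² = (-443 - 20632)² = (-21075)² = 444155625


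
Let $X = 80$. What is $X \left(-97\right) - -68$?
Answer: $-7692$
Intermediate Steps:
$X \left(-97\right) - -68 = 80 \left(-97\right) - -68 = -7760 + 68 = -7692$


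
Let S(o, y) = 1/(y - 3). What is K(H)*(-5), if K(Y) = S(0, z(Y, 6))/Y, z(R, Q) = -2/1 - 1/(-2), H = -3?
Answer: -10/27 ≈ -0.37037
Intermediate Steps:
z(R, Q) = -3/2 (z(R, Q) = -2*1 - 1*(-1/2) = -2 + 1/2 = -3/2)
S(o, y) = 1/(-3 + y)
K(Y) = -2/(9*Y) (K(Y) = 1/((-3 - 3/2)*Y) = 1/((-9/2)*Y) = -2/(9*Y))
K(H)*(-5) = -2/9/(-3)*(-5) = -2/9*(-1/3)*(-5) = (2/27)*(-5) = -10/27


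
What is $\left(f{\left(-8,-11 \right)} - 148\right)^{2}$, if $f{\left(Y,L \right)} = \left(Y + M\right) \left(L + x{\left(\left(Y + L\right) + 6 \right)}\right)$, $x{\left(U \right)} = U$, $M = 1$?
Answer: $400$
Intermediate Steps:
$f{\left(Y,L \right)} = \left(1 + Y\right) \left(6 + Y + 2 L\right)$ ($f{\left(Y,L \right)} = \left(Y + 1\right) \left(L + \left(\left(Y + L\right) + 6\right)\right) = \left(1 + Y\right) \left(L + \left(\left(L + Y\right) + 6\right)\right) = \left(1 + Y\right) \left(L + \left(6 + L + Y\right)\right) = \left(1 + Y\right) \left(6 + Y + 2 L\right)$)
$\left(f{\left(-8,-11 \right)} - 148\right)^{2} = \left(\left(6 - 8 + 2 \left(-11\right) - -88 - 8 \left(6 - 11 - 8\right)\right) - 148\right)^{2} = \left(\left(6 - 8 - 22 + 88 - -104\right) - 148\right)^{2} = \left(\left(6 - 8 - 22 + 88 + 104\right) - 148\right)^{2} = \left(168 - 148\right)^{2} = 20^{2} = 400$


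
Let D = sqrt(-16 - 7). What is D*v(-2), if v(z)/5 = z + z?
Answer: -20*I*sqrt(23) ≈ -95.917*I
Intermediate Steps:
v(z) = 10*z (v(z) = 5*(z + z) = 5*(2*z) = 10*z)
D = I*sqrt(23) (D = sqrt(-23) = I*sqrt(23) ≈ 4.7958*I)
D*v(-2) = (I*sqrt(23))*(10*(-2)) = (I*sqrt(23))*(-20) = -20*I*sqrt(23)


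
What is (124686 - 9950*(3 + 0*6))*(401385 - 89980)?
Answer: 29532404580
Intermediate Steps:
(124686 - 9950*(3 + 0*6))*(401385 - 89980) = (124686 - 9950*(3 + 0))*311405 = (124686 - 9950*3)*311405 = (124686 - 29850)*311405 = 94836*311405 = 29532404580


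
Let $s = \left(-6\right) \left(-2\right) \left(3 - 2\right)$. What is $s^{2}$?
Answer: $144$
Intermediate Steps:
$s = 12$ ($s = 12 \cdot 1 = 12$)
$s^{2} = 12^{2} = 144$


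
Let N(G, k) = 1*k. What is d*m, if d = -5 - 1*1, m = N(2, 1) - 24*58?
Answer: 8346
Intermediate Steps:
N(G, k) = k
m = -1391 (m = 1 - 24*58 = 1 - 1392 = -1391)
d = -6 (d = -5 - 1 = -6)
d*m = -6*(-1391) = 8346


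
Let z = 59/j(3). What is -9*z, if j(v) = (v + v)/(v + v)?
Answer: -531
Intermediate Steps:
j(v) = 1 (j(v) = (2*v)/((2*v)) = (2*v)*(1/(2*v)) = 1)
z = 59 (z = 59/1 = 59*1 = 59)
-9*z = -9*59 = -531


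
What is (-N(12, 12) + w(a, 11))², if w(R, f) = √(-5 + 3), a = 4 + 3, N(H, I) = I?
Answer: (12 - I*√2)² ≈ 142.0 - 33.941*I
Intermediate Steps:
a = 7
w(R, f) = I*√2 (w(R, f) = √(-2) = I*√2)
(-N(12, 12) + w(a, 11))² = (-1*12 + I*√2)² = (-12 + I*√2)²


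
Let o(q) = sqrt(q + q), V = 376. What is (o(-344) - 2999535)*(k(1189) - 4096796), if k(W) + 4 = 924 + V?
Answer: 12284595592500 - 16382000*I*sqrt(43) ≈ 1.2285e+13 - 1.0742e+8*I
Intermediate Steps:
k(W) = 1296 (k(W) = -4 + (924 + 376) = -4 + 1300 = 1296)
o(q) = sqrt(2)*sqrt(q) (o(q) = sqrt(2*q) = sqrt(2)*sqrt(q))
(o(-344) - 2999535)*(k(1189) - 4096796) = (sqrt(2)*sqrt(-344) - 2999535)*(1296 - 4096796) = (sqrt(2)*(2*I*sqrt(86)) - 2999535)*(-4095500) = (4*I*sqrt(43) - 2999535)*(-4095500) = (-2999535 + 4*I*sqrt(43))*(-4095500) = 12284595592500 - 16382000*I*sqrt(43)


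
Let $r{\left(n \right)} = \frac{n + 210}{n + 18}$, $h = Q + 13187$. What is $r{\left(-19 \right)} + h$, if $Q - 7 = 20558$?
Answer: $33561$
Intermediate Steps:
$Q = 20565$ ($Q = 7 + 20558 = 20565$)
$h = 33752$ ($h = 20565 + 13187 = 33752$)
$r{\left(n \right)} = \frac{210 + n}{18 + n}$
$r{\left(-19 \right)} + h = \frac{210 - 19}{18 - 19} + 33752 = \frac{1}{-1} \cdot 191 + 33752 = \left(-1\right) 191 + 33752 = -191 + 33752 = 33561$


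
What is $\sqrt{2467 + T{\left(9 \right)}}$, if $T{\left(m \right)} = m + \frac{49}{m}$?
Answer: $\frac{\sqrt{22333}}{3} \approx 49.814$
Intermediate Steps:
$\sqrt{2467 + T{\left(9 \right)}} = \sqrt{2467 + \left(9 + \frac{49}{9}\right)} = \sqrt{2467 + \frac{130}{9}} = \sqrt{\frac{22333}{9}} = \frac{\sqrt{22333}}{3}$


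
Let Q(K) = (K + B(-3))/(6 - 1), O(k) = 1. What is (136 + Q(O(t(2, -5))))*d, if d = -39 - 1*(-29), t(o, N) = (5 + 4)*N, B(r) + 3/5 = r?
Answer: -6774/5 ≈ -1354.8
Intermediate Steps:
B(r) = -3/5 + r
t(o, N) = 9*N
Q(K) = -18/25 + K/5 (Q(K) = (K + (-3/5 - 3))/(6 - 1) = (K - 18/5)/5 = (-18/5 + K)*(1/5) = -18/25 + K/5)
d = -10 (d = -39 + 29 = -10)
(136 + Q(O(t(2, -5))))*d = (136 + (-18/25 + (1/5)*1))*(-10) = (136 + (-18/25 + 1/5))*(-10) = (136 - 13/25)*(-10) = (3387/25)*(-10) = -6774/5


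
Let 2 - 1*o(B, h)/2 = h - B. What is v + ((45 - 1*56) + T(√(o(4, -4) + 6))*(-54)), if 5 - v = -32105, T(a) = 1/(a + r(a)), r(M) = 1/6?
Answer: 30012889/935 - 1944*√26/935 ≈ 32089.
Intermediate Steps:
r(M) = ⅙ (r(M) = 1*(⅙) = ⅙)
o(B, h) = 4 - 2*h + 2*B (o(B, h) = 4 - 2*(h - B) = 4 + (-2*h + 2*B) = 4 - 2*h + 2*B)
T(a) = 1/(⅙ + a) (T(a) = 1/(a + ⅙) = 1/(⅙ + a))
v = 32110 (v = 5 - 1*(-32105) = 5 + 32105 = 32110)
v + ((45 - 1*56) + T(√(o(4, -4) + 6))*(-54)) = 32110 + ((45 - 1*56) + (6/(1 + 6*√((4 - 2*(-4) + 2*4) + 6)))*(-54)) = 32110 + ((45 - 56) + (6/(1 + 6*√((4 + 8 + 8) + 6)))*(-54)) = 32110 + (-11 + (6/(1 + 6*√(20 + 6)))*(-54)) = 32110 + (-11 + (6/(1 + 6*√26))*(-54)) = 32110 + (-11 - 324/(1 + 6*√26)) = 32099 - 324/(1 + 6*√26)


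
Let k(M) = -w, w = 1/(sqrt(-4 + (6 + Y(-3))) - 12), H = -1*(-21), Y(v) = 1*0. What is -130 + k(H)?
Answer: -9224/71 + sqrt(2)/142 ≈ -129.91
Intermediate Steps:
Y(v) = 0
H = 21
w = 1/(-12 + sqrt(2)) (w = 1/(sqrt(-4 + (6 + 0)) - 12) = 1/(sqrt(-4 + 6) - 12) = 1/(sqrt(2) - 12) = 1/(-12 + sqrt(2)) ≈ -0.094466)
k(M) = 6/71 + sqrt(2)/142 (k(M) = -(-6/71 - sqrt(2)/142) = 6/71 + sqrt(2)/142)
-130 + k(H) = -130 + (6/71 + sqrt(2)/142) = -9224/71 + sqrt(2)/142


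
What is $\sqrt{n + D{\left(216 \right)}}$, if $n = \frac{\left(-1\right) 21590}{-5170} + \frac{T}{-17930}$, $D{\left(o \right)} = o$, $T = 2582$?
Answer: $\frac{2 \sqrt{9766122790435}}{421355} \approx 14.833$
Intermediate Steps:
$n = \frac{1698908}{421355}$ ($n = \frac{\left(-1\right) 21590}{-5170} + \frac{2582}{-17930} = \left(-21590\right) \left(- \frac{1}{5170}\right) + 2582 \left(- \frac{1}{17930}\right) = \frac{2159}{517} - \frac{1291}{8965} = \frac{1698908}{421355} \approx 4.032$)
$\sqrt{n + D{\left(216 \right)}} = \sqrt{\frac{1698908}{421355} + 216} = \sqrt{\frac{92711588}{421355}} = \frac{2 \sqrt{9766122790435}}{421355}$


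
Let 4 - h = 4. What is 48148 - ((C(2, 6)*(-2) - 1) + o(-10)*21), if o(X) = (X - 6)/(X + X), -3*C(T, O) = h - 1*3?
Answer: 240671/5 ≈ 48134.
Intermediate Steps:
h = 0 (h = 4 - 1*4 = 4 - 4 = 0)
C(T, O) = 1 (C(T, O) = -(0 - 1*3)/3 = -(0 - 3)/3 = -1/3*(-3) = 1)
o(X) = (-6 + X)/(2*X) (o(X) = (-6 + X)/((2*X)) = (-6 + X)*(1/(2*X)) = (-6 + X)/(2*X))
48148 - ((C(2, 6)*(-2) - 1) + o(-10)*21) = 48148 - ((1*(-2) - 1) + ((1/2)*(-6 - 10)/(-10))*21) = 48148 - ((-2 - 1) + ((1/2)*(-1/10)*(-16))*21) = 48148 - (-3 + (4/5)*21) = 48148 - (-3 + 84/5) = 48148 - 1*69/5 = 48148 - 69/5 = 240671/5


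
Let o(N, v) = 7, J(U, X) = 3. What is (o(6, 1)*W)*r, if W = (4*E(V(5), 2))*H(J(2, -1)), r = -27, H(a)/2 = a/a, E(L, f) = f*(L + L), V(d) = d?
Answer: -30240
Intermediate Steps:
E(L, f) = 2*L*f (E(L, f) = f*(2*L) = 2*L*f)
H(a) = 2 (H(a) = 2*(a/a) = 2*1 = 2)
W = 160 (W = (4*(2*5*2))*2 = (4*20)*2 = 80*2 = 160)
(o(6, 1)*W)*r = (7*160)*(-27) = 1120*(-27) = -30240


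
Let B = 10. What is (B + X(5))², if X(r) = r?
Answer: 225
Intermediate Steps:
(B + X(5))² = (10 + 5)² = 15² = 225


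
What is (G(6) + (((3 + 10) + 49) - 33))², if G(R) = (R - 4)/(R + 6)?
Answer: 30625/36 ≈ 850.69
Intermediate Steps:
G(R) = (-4 + R)/(6 + R)
(G(6) + (((3 + 10) + 49) - 33))² = ((-4 + 6)/(6 + 6) + (((3 + 10) + 49) - 33))² = (2/12 + ((13 + 49) - 33))² = ((1/12)*2 + (62 - 33))² = (⅙ + 29)² = (175/6)² = 30625/36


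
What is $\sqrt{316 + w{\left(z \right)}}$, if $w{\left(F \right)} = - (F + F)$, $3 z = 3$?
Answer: $\sqrt{314} \approx 17.72$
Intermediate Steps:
$z = 1$ ($z = \frac{1}{3} \cdot 3 = 1$)
$w{\left(F \right)} = - 2 F$
$\sqrt{316 + w{\left(z \right)}} = \sqrt{316 - 2} = \sqrt{314}$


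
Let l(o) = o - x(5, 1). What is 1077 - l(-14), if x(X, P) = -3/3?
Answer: 1090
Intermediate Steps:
x(X, P) = -1 (x(X, P) = -3*⅓ = -1)
l(o) = 1 + o (l(o) = o - 1*(-1) = o + 1 = 1 + o)
1077 - l(-14) = 1077 - (1 - 14) = 1077 - 1*(-13) = 1077 + 13 = 1090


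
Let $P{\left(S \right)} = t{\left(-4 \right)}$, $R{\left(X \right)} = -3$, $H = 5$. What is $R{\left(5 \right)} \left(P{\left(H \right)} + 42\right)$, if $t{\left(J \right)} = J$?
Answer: $-114$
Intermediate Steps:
$P{\left(S \right)} = -4$
$R{\left(5 \right)} \left(P{\left(H \right)} + 42\right) = - 3 \left(-4 + 42\right) = \left(-3\right) 38 = -114$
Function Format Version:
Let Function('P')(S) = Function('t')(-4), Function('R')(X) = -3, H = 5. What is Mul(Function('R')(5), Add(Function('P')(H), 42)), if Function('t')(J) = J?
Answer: -114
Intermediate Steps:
Function('P')(S) = -4
Mul(Function('R')(5), Add(Function('P')(H), 42)) = Mul(-3, Add(-4, 42)) = Mul(-3, 38) = -114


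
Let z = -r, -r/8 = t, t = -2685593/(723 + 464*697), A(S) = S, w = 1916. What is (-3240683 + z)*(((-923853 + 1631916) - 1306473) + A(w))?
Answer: 626573585594603198/324131 ≈ 1.9331e+12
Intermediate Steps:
t = -2685593/324131 (t = -2685593/(723 + 323408) = -2685593/324131 ≈ -8.2855)
r = 21484744/324131 (r = -8*(-2685593/324131) = 21484744/324131 ≈ 66.284)
z = -21484744/324131 (z = -1*21484744/324131 = -21484744/324131 ≈ -66.284)
(-3240683 + z)*(((-923853 + 1631916) - 1306473) + A(w)) = (-3240683 - 21484744/324131)*(((-923853 + 1631916) - 1306473) + 1916) = -1050427306217*((708063 - 1306473) + 1916)/324131 = -1050427306217*(-598410 + 1916)/324131 = -1050427306217/324131*(-596494) = 626573585594603198/324131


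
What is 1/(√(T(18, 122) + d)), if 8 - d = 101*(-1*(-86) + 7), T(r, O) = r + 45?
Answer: -I*√9322/9322 ≈ -0.010357*I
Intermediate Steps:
T(r, O) = 45 + r
d = -9385 (d = 8 - 101*(-1*(-86) + 7) = 8 - 101*(86 + 7) = 8 - 101*93 = 8 - 1*9393 = 8 - 9393 = -9385)
1/(√(T(18, 122) + d)) = 1/(√((45 + 18) - 9385)) = 1/(√(63 - 9385)) = 1/(√(-9322)) = 1/(I*√9322) = -I*√9322/9322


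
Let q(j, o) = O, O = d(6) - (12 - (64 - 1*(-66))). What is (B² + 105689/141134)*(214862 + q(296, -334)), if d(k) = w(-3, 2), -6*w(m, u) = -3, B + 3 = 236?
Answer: 27684175003385/2372 ≈ 1.1671e+10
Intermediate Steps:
B = 233 (B = -3 + 236 = 233)
w(m, u) = ½ (w(m, u) = -⅙*(-3) = ½)
d(k) = ½
O = 237/2 (O = ½ - (12 - (64 - 1*(-66))) = ½ - (12 - (64 + 66)) = ½ - (12 - 1*130) = ½ - (12 - 130) = ½ - 1*(-118) = ½ + 118 = 237/2 ≈ 118.50)
q(j, o) = 237/2
(B² + 105689/141134)*(214862 + q(296, -334)) = (233² + 105689/141134)*(214862 + 237/2) = (54289 + 105689*(1/141134))*(429961/2) = (54289 + 6217/8302)*(429961/2) = (450713495/8302)*(429961/2) = 27684175003385/2372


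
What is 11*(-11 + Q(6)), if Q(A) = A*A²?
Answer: 2255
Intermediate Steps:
Q(A) = A³
11*(-11 + Q(6)) = 11*(-11 + 6³) = 11*(-11 + 216) = 11*205 = 2255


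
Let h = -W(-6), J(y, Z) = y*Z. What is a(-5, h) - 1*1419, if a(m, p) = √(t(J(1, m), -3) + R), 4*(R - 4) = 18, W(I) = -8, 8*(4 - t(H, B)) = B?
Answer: -1419 + √206/4 ≈ -1415.4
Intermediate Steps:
J(y, Z) = Z*y
t(H, B) = 4 - B/8
R = 17/2 (R = 4 + (¼)*18 = 4 + 9/2 = 17/2 ≈ 8.5000)
h = 8 (h = -1*(-8) = 8)
a(m, p) = √206/4 (a(m, p) = √((4 - ⅛*(-3)) + 17/2) = √((4 + 3/8) + 17/2) = √(35/8 + 17/2) = √(103/8) = √206/4)
a(-5, h) - 1*1419 = √206/4 - 1*1419 = √206/4 - 1419 = -1419 + √206/4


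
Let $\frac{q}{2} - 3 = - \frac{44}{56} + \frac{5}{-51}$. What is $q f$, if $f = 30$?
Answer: $\frac{15110}{119} \approx 126.97$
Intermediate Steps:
$q = \frac{1511}{357}$ ($q = 6 + 2 \left(- \frac{44}{56} + \frac{5}{-51}\right) = 6 + 2 \left(\left(-44\right) \frac{1}{56} + 5 \left(- \frac{1}{51}\right)\right) = 6 + 2 \left(- \frac{11}{14} - \frac{5}{51}\right) = 6 + 2 \left(- \frac{631}{714}\right) = 6 - \frac{631}{357} = \frac{1511}{357} \approx 4.2325$)
$q f = \frac{1511}{357} \cdot 30 = \frac{15110}{119}$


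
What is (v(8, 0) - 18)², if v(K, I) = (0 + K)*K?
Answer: 2116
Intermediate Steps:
v(K, I) = K² (v(K, I) = K*K = K²)
(v(8, 0) - 18)² = (8² - 18)² = (64 - 18)² = 46² = 2116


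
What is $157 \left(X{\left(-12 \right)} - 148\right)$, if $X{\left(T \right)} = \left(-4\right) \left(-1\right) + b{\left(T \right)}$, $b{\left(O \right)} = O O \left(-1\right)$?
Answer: $-45216$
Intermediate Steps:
$b{\left(O \right)} = - O^{2}$ ($b{\left(O \right)} = O^{2} \left(-1\right) = - O^{2}$)
$X{\left(T \right)} = 4 - T^{2}$ ($X{\left(T \right)} = \left(-4\right) \left(-1\right) - T^{2} = 4 - T^{2}$)
$157 \left(X{\left(-12 \right)} - 148\right) = 157 \left(\left(4 - \left(-12\right)^{2}\right) - 148\right) = 157 \left(\left(4 - 144\right) - 148\right) = 157 \left(-140 - 148\right) = 157 \left(-288\right) = -45216$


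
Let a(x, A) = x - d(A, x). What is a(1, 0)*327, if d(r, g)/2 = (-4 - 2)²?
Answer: -23217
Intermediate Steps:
d(r, g) = 72 (d(r, g) = 2*(-4 - 2)² = 2*(-6)² = 2*36 = 72)
a(x, A) = -72 + x (a(x, A) = x - 1*72 = x - 72 = -72 + x)
a(1, 0)*327 = (-72 + 1)*327 = -71*327 = -23217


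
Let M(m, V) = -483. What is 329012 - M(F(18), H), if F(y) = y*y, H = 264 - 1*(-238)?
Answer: 329495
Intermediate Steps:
H = 502 (H = 264 + 238 = 502)
F(y) = y**2
329012 - M(F(18), H) = 329012 - 1*(-483) = 329012 + 483 = 329495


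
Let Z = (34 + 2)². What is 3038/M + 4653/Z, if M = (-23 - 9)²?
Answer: 30215/4608 ≈ 6.5571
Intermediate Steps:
Z = 1296 (Z = 36² = 1296)
M = 1024 (M = (-32)² = 1024)
3038/M + 4653/Z = 3038/1024 + 4653/1296 = 3038*(1/1024) + 4653*(1/1296) = 1519/512 + 517/144 = 30215/4608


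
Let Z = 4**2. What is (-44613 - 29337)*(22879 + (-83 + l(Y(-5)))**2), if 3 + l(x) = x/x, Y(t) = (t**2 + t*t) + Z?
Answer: -2226190800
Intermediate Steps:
Z = 16
Y(t) = 16 + 2*t**2 (Y(t) = (t**2 + t*t) + 16 = (t**2 + t**2) + 16 = 2*t**2 + 16 = 16 + 2*t**2)
l(x) = -2 (l(x) = -3 + x/x = -3 + 1 = -2)
(-44613 - 29337)*(22879 + (-83 + l(Y(-5)))**2) = (-44613 - 29337)*(22879 + (-83 - 2)**2) = -73950*(22879 + (-85)**2) = -73950*(22879 + 7225) = -73950*30104 = -2226190800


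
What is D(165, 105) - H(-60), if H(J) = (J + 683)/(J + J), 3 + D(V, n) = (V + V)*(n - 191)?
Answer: -3405337/120 ≈ -28378.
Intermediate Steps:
D(V, n) = -3 + 2*V*(-191 + n) (D(V, n) = -3 + (V + V)*(n - 191) = -3 + (2*V)*(-191 + n) = -3 + 2*V*(-191 + n))
H(J) = (683 + J)/(2*J) (H(J) = (683 + J)/((2*J)) = (683 + J)*(1/(2*J)) = (683 + J)/(2*J))
D(165, 105) - H(-60) = (-3 - 382*165 + 2*165*105) - (683 - 60)/(2*(-60)) = (-3 - 63030 + 34650) - (-1)*623/(2*60) = -28383 - 1*(-623/120) = -28383 + 623/120 = -3405337/120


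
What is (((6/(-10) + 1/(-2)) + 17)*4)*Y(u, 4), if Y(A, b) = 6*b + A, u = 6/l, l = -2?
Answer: 6678/5 ≈ 1335.6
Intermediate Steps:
u = -3 (u = 6/(-2) = 6*(-1/2) = -3)
Y(A, b) = A + 6*b
(((6/(-10) + 1/(-2)) + 17)*4)*Y(u, 4) = (((6/(-10) + 1/(-2)) + 17)*4)*(-3 + 6*4) = (((6*(-1/10) + 1*(-1/2)) + 17)*4)*(-3 + 24) = (((-3/5 - 1/2) + 17)*4)*21 = ((-11/10 + 17)*4)*21 = ((159/10)*4)*21 = (318/5)*21 = 6678/5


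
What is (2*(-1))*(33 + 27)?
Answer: -120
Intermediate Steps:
(2*(-1))*(33 + 27) = -2*60 = -120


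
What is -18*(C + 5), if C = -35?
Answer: 540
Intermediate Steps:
-18*(C + 5) = -18*(-35 + 5) = -18*(-30) = 540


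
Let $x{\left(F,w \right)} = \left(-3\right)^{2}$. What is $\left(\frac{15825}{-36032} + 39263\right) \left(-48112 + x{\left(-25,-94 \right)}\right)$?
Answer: $- \frac{68051727352873}{36032} \approx -1.8886 \cdot 10^{9}$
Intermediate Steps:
$x{\left(F,w \right)} = 9$
$\left(\frac{15825}{-36032} + 39263\right) \left(-48112 + x{\left(-25,-94 \right)}\right) = \left(\frac{15825}{-36032} + 39263\right) \left(-48112 + 9\right) = \left(15825 \left(- \frac{1}{36032}\right) + 39263\right) \left(-48103\right) = \left(- \frac{15825}{36032} + 39263\right) \left(-48103\right) = \frac{1414708591}{36032} \left(-48103\right) = - \frac{68051727352873}{36032}$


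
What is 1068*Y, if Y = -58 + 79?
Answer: 22428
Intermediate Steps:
Y = 21
1068*Y = 1068*21 = 22428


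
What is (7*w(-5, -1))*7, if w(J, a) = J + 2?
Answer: -147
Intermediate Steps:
w(J, a) = 2 + J
(7*w(-5, -1))*7 = (7*(2 - 5))*7 = (7*(-3))*7 = -21*7 = -147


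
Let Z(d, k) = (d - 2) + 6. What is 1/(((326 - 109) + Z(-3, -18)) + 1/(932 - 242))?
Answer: 690/150421 ≈ 0.0045871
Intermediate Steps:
Z(d, k) = 4 + d (Z(d, k) = (-2 + d) + 6 = 4 + d)
1/(((326 - 109) + Z(-3, -18)) + 1/(932 - 242)) = 1/(((326 - 109) + (4 - 3)) + 1/(932 - 242)) = 1/((217 + 1) + 1/690) = 1/(218 + 1/690) = 1/(150421/690) = 690/150421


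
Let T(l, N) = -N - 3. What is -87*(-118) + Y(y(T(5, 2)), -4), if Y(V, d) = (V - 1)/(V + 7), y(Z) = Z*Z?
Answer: 41067/4 ≈ 10267.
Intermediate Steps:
T(l, N) = -3 - N
y(Z) = Z²
Y(V, d) = (-1 + V)/(7 + V)
-87*(-118) + Y(y(T(5, 2)), -4) = -87*(-118) + (-1 + (-3 - 1*2)²)/(7 + (-3 - 1*2)²) = 10266 + (-1 + (-3 - 2)²)/(7 + (-3 - 2)²) = 10266 + (-1 + (-5)²)/(7 + (-5)²) = 10266 + (-1 + 25)/(7 + 25) = 10266 + 24/32 = 10266 + (1/32)*24 = 10266 + ¾ = 41067/4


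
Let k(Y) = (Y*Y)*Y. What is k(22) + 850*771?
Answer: 665998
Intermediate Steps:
k(Y) = Y³ (k(Y) = Y²*Y = Y³)
k(22) + 850*771 = 22³ + 850*771 = 10648 + 655350 = 665998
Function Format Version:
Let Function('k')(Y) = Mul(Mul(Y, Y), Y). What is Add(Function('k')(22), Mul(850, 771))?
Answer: 665998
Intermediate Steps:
Function('k')(Y) = Pow(Y, 3) (Function('k')(Y) = Mul(Pow(Y, 2), Y) = Pow(Y, 3))
Add(Function('k')(22), Mul(850, 771)) = Add(Pow(22, 3), Mul(850, 771)) = Add(10648, 655350) = 665998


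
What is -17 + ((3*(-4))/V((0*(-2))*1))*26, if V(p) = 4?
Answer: -95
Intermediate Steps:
-17 + ((3*(-4))/V((0*(-2))*1))*26 = -17 + ((3*(-4))/4)*26 = -17 - 12*¼*26 = -17 - 3*26 = -17 - 78 = -95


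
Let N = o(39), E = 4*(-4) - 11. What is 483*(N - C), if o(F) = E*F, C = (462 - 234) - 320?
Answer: -464163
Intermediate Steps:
C = -92 (C = 228 - 320 = -92)
E = -27 (E = -16 - 11 = -27)
o(F) = -27*F
N = -1053 (N = -27*39 = -1053)
483*(N - C) = 483*(-1053 - 1*(-92)) = 483*(-1053 + 92) = 483*(-961) = -464163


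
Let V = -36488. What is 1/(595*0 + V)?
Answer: -1/36488 ≈ -2.7406e-5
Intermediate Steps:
1/(595*0 + V) = 1/(595*0 - 36488) = 1/(0 - 36488) = 1/(-36488) = -1/36488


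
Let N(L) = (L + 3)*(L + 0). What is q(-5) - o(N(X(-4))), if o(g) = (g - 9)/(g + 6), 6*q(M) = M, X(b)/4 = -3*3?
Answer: -1087/597 ≈ -1.8208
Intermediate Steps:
X(b) = -36 (X(b) = 4*(-3*3) = 4*(-9) = -36)
q(M) = M/6
N(L) = L*(3 + L) (N(L) = (3 + L)*L = L*(3 + L))
o(g) = (-9 + g)/(6 + g)
q(-5) - o(N(X(-4))) = (⅙)*(-5) - (-9 - 36*(3 - 36))/(6 - 36*(3 - 36)) = -⅚ - (-9 - 36*(-33))/(6 - 36*(-33)) = -⅚ - (-9 + 1188)/(6 + 1188) = -⅚ - 1179/1194 = -⅚ - 1*393/398 = -⅚ - 393/398 = -1087/597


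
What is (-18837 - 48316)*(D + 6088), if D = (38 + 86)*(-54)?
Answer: 40829024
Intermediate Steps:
D = -6696 (D = 124*(-54) = -6696)
(-18837 - 48316)*(D + 6088) = (-18837 - 48316)*(-6696 + 6088) = -67153*(-608) = 40829024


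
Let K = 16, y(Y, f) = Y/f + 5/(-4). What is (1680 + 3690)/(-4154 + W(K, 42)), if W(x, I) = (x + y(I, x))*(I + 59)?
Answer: -42960/19193 ≈ -2.2383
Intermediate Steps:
y(Y, f) = -5/4 + Y/f (y(Y, f) = Y/f + 5*(-¼) = Y/f - 5/4 = -5/4 + Y/f)
W(x, I) = (59 + I)*(-5/4 + x + I/x) (W(x, I) = (x + (-5/4 + I/x))*(I + 59) = (-5/4 + x + I/x)*(59 + I) = (59 + I)*(-5/4 + x + I/x))
(1680 + 3690)/(-4154 + W(K, 42)) = (1680 + 3690)/(-4154 + (-295/4 + 59*16 - 5/4*42 + 42*16 + 42²/16 + 59*42/16)) = 5370/(-4154 + (-295/4 + 944 - 105/2 + 672 + 1764*(1/16) + 59*42*(1/16))) = 5370/(-4154 + (-295/4 + 944 - 105/2 + 672 + 441/4 + 1239/8)) = 5370/(-4154 + 14039/8) = 5370/(-19193/8) = 5370*(-8/19193) = -42960/19193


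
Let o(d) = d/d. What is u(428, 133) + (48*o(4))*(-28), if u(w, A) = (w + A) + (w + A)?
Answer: -222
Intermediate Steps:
o(d) = 1
u(w, A) = 2*A + 2*w (u(w, A) = (A + w) + (A + w) = 2*A + 2*w)
u(428, 133) + (48*o(4))*(-28) = (2*133 + 2*428) + (48*1)*(-28) = (266 + 856) + 48*(-28) = 1122 - 1344 = -222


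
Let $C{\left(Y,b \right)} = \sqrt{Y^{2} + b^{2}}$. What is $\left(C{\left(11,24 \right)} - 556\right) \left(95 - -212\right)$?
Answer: $-170692 + 307 \sqrt{697} \approx -1.6259 \cdot 10^{5}$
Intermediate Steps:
$\left(C{\left(11,24 \right)} - 556\right) \left(95 - -212\right) = \left(\sqrt{11^{2} + 24^{2}} - 556\right) \left(95 - -212\right) = \left(\sqrt{121 + 576} - 556\right) \left(95 + 212\right) = \left(\sqrt{697} - 556\right) 307 = \left(-556 + \sqrt{697}\right) 307 = -170692 + 307 \sqrt{697}$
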